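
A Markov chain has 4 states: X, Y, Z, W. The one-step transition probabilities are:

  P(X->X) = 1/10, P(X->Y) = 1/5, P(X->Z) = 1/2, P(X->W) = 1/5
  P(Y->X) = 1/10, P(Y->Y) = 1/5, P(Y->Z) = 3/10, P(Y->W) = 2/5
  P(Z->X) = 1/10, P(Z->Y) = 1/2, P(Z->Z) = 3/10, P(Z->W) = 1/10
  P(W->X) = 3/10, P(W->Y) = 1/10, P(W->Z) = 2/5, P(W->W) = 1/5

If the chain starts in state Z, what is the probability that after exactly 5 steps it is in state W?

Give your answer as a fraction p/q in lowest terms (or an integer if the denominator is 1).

Computing P^5 by repeated multiplication:
P^1 =
  X: [1/10, 1/5, 1/2, 1/5]
  Y: [1/10, 1/5, 3/10, 2/5]
  Z: [1/10, 1/2, 3/10, 1/10]
  W: [3/10, 1/10, 2/5, 1/5]
P^2 =
  X: [7/50, 33/100, 17/50, 19/100]
  Y: [9/50, 1/4, 9/25, 21/100]
  Z: [3/25, 7/25, 33/100, 27/100]
  W: [7/50, 3/10, 19/50, 9/50]
P^3 =
  X: [69/500, 283/1000, 347/1000, 29/125]
  Y: [71/500, 287/1000, 357/1000, 107/500]
  Z: [77/500, 34/125, 351/1000, 223/1000]
  W: [17/125, 37/125, 173/500, 111/500]
P^4 =
  X: [183/1250, 2809/10000, 877/2500, 2219/10000]
  Y: [357/2500, 2857/10000, 1749/5000, 2217/10000]
  Z: [723/5000, 283/1000, 3531/10000, 2193/10000]
  W: [361/2500, 176/625, 1747/5000, 1123/5000]
P^5 =
  X: [7219/50000, 5661/20000, 35147/100000, 2211/10000]
  Y: [7217/50000, 28277/100000, 35073/100000, 2777/12500]
  Z: [7193/50000, 71/250, 7017/20000, 22129/100000]
  W: [3623/25000, 7059/25000, 17567/50000, 11069/50000]

(P^5)[Z -> W] = 22129/100000

Answer: 22129/100000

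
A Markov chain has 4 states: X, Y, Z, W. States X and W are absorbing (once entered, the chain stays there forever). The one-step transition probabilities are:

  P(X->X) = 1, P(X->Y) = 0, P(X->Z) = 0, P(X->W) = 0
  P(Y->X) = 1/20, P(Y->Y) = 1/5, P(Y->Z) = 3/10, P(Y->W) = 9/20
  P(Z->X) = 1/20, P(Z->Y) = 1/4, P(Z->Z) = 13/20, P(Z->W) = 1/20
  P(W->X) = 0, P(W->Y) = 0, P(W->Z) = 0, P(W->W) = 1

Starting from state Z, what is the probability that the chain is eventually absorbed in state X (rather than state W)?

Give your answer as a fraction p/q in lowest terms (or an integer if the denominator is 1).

Answer: 21/82

Derivation:
Let a_i = P(absorbed in X | start in state i).
Boundary conditions: a_X = 1, a_W = 0.
For each transient state i, a_i = sum_j P(i->j) * a_j:
  a_Y = 1/20*a_X + 1/5*a_Y + 3/10*a_Z + 9/20*a_W
  a_Z = 1/20*a_X + 1/4*a_Y + 13/20*a_Z + 1/20*a_W

Substituting a_X = 1 and a_W = 0, rearrange to (I - Q) a = r where r[i] = P(i -> X):
  [4/5, -3/10] . (a_Y, a_Z) = 1/20
  [-1/4, 7/20] . (a_Y, a_Z) = 1/20

Solving yields:
  a_Y = 13/82
  a_Z = 21/82

Starting state is Z, so the absorption probability is a_Z = 21/82.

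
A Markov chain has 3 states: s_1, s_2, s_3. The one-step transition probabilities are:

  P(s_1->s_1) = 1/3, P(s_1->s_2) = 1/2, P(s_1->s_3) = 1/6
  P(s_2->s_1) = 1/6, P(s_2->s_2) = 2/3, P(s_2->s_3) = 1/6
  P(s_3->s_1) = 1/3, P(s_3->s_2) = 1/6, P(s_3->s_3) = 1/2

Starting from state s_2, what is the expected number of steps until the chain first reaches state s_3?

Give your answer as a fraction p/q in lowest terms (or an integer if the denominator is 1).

Answer: 6

Derivation:
Let h_i = expected steps to first reach s_3 from state i.
Boundary: h_s_3 = 0.
First-step equations for the other states:
  h_s_1 = 1 + 1/3*h_s_1 + 1/2*h_s_2 + 1/6*h_s_3
  h_s_2 = 1 + 1/6*h_s_1 + 2/3*h_s_2 + 1/6*h_s_3

Substituting h_s_3 = 0 and rearranging gives the linear system (I - Q) h = 1:
  [2/3, -1/2] . (h_s_1, h_s_2) = 1
  [-1/6, 1/3] . (h_s_1, h_s_2) = 1

Solving yields:
  h_s_1 = 6
  h_s_2 = 6

Starting state is s_2, so the expected hitting time is h_s_2 = 6.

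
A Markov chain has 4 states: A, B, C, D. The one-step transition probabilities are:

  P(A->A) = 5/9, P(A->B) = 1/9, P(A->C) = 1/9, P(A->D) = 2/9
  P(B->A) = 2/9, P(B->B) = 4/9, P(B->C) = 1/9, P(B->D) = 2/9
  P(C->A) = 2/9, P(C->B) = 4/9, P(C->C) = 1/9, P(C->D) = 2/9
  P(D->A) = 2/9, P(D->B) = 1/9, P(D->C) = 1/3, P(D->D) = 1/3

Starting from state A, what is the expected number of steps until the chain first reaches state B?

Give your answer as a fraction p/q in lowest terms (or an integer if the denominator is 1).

Let h_i = expected steps to first reach B from state i.
Boundary: h_B = 0.
First-step equations for the other states:
  h_A = 1 + 5/9*h_A + 1/9*h_B + 1/9*h_C + 2/9*h_D
  h_C = 1 + 2/9*h_A + 4/9*h_B + 1/9*h_C + 2/9*h_D
  h_D = 1 + 2/9*h_A + 1/9*h_B + 1/3*h_C + 1/3*h_D

Substituting h_B = 0 and rearranging gives the linear system (I - Q) h = 1:
  [4/9, -1/9, -2/9] . (h_A, h_C, h_D) = 1
  [-2/9, 8/9, -2/9] . (h_A, h_C, h_D) = 1
  [-2/9, -1/3, 2/3] . (h_A, h_C, h_D) = 1

Solving yields:
  h_A = 6
  h_C = 4
  h_D = 11/2

Starting state is A, so the expected hitting time is h_A = 6.

Answer: 6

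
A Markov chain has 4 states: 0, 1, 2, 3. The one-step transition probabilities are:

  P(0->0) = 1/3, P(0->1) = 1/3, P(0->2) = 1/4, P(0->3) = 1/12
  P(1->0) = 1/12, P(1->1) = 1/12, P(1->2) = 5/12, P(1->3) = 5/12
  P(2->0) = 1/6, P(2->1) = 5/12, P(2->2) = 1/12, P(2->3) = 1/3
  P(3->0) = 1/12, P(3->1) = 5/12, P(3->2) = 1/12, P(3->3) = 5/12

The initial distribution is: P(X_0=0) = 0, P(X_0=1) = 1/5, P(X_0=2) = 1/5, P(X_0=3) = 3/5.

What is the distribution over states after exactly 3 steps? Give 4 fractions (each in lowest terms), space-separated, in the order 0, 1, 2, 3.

Propagating the distribution step by step (d_{t+1} = d_t * P):
d_0 = (0=0, 1=1/5, 2=1/5, 3=3/5)
  d_1[0] = 0*1/3 + 1/5*1/12 + 1/5*1/6 + 3/5*1/12 = 1/10
  d_1[1] = 0*1/3 + 1/5*1/12 + 1/5*5/12 + 3/5*5/12 = 7/20
  d_1[2] = 0*1/4 + 1/5*5/12 + 1/5*1/12 + 3/5*1/12 = 3/20
  d_1[3] = 0*1/12 + 1/5*5/12 + 1/5*1/3 + 3/5*5/12 = 2/5
d_1 = (0=1/10, 1=7/20, 2=3/20, 3=2/5)
  d_2[0] = 1/10*1/3 + 7/20*1/12 + 3/20*1/6 + 2/5*1/12 = 29/240
  d_2[1] = 1/10*1/3 + 7/20*1/12 + 3/20*5/12 + 2/5*5/12 = 7/24
  d_2[2] = 1/10*1/4 + 7/20*5/12 + 3/20*1/12 + 2/5*1/12 = 13/60
  d_2[3] = 1/10*1/12 + 7/20*5/12 + 3/20*1/3 + 2/5*5/12 = 89/240
d_2 = (0=29/240, 1=7/24, 2=13/60, 3=89/240)
  d_3[0] = 29/240*1/3 + 7/24*1/12 + 13/60*1/6 + 89/240*1/12 = 379/2880
  d_3[1] = 29/240*1/3 + 7/24*1/12 + 13/60*5/12 + 89/240*5/12 = 99/320
  d_3[2] = 29/240*1/4 + 7/24*5/12 + 13/60*1/12 + 89/240*1/12 = 289/1440
  d_3[3] = 29/240*1/12 + 7/24*5/12 + 13/60*1/3 + 89/240*5/12 = 43/120
d_3 = (0=379/2880, 1=99/320, 2=289/1440, 3=43/120)

Answer: 379/2880 99/320 289/1440 43/120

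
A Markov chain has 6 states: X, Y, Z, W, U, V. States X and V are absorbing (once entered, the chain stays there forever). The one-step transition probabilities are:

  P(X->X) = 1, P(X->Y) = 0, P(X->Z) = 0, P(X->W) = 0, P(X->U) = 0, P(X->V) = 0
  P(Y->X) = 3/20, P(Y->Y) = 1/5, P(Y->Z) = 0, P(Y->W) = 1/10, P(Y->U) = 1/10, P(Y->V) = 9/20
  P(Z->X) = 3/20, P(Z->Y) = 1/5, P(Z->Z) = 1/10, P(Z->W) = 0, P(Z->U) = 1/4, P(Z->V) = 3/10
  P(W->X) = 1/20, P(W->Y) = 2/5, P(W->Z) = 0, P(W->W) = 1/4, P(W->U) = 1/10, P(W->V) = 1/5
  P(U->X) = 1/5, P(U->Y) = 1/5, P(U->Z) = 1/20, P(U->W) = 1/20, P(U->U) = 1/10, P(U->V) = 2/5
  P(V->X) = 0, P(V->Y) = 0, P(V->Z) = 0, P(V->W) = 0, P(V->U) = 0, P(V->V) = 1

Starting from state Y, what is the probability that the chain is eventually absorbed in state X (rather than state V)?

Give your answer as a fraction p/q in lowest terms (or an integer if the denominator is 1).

Let a_i = P(absorbed in X | start in state i).
Boundary conditions: a_X = 1, a_V = 0.
For each transient state i, a_i = sum_j P(i->j) * a_j:
  a_Y = 3/20*a_X + 1/5*a_Y + 0*a_Z + 1/10*a_W + 1/10*a_U + 9/20*a_V
  a_Z = 3/20*a_X + 1/5*a_Y + 1/10*a_Z + 0*a_W + 1/4*a_U + 3/10*a_V
  a_W = 1/20*a_X + 2/5*a_Y + 0*a_Z + 1/4*a_W + 1/10*a_U + 1/5*a_V
  a_U = 1/5*a_X + 1/5*a_Y + 1/20*a_Z + 1/20*a_W + 1/10*a_U + 2/5*a_V

Substituting a_X = 1 and a_V = 0, rearrange to (I - Q) a = r where r[i] = P(i -> X):
  [4/5, 0, -1/10, -1/10] . (a_Y, a_Z, a_W, a_U) = 3/20
  [-1/5, 9/10, 0, -1/4] . (a_Y, a_Z, a_W, a_U) = 3/20
  [-2/5, 0, 3/4, -1/10] . (a_Y, a_Z, a_W, a_U) = 1/20
  [-1/5, -1/20, -1/20, 9/10] . (a_Y, a_Z, a_W, a_U) = 1/5

Solving yields:
  a_Y = 17471/68008
  a_Z = 5269/17002
  a_W = 2083/8501
  a_U = 5273/17002

Starting state is Y, so the absorption probability is a_Y = 17471/68008.

Answer: 17471/68008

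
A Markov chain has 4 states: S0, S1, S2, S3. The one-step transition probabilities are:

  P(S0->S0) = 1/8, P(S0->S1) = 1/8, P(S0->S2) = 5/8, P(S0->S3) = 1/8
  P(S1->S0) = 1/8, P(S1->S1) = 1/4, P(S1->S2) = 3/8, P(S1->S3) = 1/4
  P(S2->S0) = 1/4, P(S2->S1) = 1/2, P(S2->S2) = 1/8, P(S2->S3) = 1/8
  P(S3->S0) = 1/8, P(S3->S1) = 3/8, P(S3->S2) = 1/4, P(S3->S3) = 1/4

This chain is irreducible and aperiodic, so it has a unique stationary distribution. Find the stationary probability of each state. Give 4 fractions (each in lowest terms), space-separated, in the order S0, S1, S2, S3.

Answer: 101/615 68/205 193/615 39/205

Derivation:
The stationary distribution satisfies pi = pi * P, i.e.:
  pi_S0 = 1/8*pi_S0 + 1/8*pi_S1 + 1/4*pi_S2 + 1/8*pi_S3
  pi_S1 = 1/8*pi_S0 + 1/4*pi_S1 + 1/2*pi_S2 + 3/8*pi_S3
  pi_S2 = 5/8*pi_S0 + 3/8*pi_S1 + 1/8*pi_S2 + 1/4*pi_S3
  pi_S3 = 1/8*pi_S0 + 1/4*pi_S1 + 1/8*pi_S2 + 1/4*pi_S3
with normalization: pi_S0 + pi_S1 + pi_S2 + pi_S3 = 1.

Using the first 3 balance equations plus normalization, the linear system A*pi = b is:
  [-7/8, 1/8, 1/4, 1/8] . pi = 0
  [1/8, -3/4, 1/2, 3/8] . pi = 0
  [5/8, 3/8, -7/8, 1/4] . pi = 0
  [1, 1, 1, 1] . pi = 1

Solving yields:
  pi_S0 = 101/615
  pi_S1 = 68/205
  pi_S2 = 193/615
  pi_S3 = 39/205

Verification (pi * P):
  101/615*1/8 + 68/205*1/8 + 193/615*1/4 + 39/205*1/8 = 101/615 = pi_S0  (ok)
  101/615*1/8 + 68/205*1/4 + 193/615*1/2 + 39/205*3/8 = 68/205 = pi_S1  (ok)
  101/615*5/8 + 68/205*3/8 + 193/615*1/8 + 39/205*1/4 = 193/615 = pi_S2  (ok)
  101/615*1/8 + 68/205*1/4 + 193/615*1/8 + 39/205*1/4 = 39/205 = pi_S3  (ok)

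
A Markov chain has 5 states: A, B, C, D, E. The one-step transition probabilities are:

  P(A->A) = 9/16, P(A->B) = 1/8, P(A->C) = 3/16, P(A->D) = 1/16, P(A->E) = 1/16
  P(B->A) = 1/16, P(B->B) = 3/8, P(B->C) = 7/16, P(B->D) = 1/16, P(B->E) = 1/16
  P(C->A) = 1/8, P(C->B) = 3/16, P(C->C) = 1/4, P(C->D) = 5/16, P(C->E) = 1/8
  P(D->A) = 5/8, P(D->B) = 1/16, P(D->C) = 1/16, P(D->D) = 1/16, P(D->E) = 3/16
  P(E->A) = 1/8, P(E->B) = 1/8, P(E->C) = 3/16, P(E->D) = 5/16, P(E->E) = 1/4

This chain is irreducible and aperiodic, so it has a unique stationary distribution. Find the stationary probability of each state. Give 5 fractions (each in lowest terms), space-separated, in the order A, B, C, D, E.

The stationary distribution satisfies pi = pi * P, i.e.:
  pi_A = 9/16*pi_A + 1/16*pi_B + 1/8*pi_C + 5/8*pi_D + 1/8*pi_E
  pi_B = 1/8*pi_A + 3/8*pi_B + 3/16*pi_C + 1/16*pi_D + 1/8*pi_E
  pi_C = 3/16*pi_A + 7/16*pi_B + 1/4*pi_C + 1/16*pi_D + 3/16*pi_E
  pi_D = 1/16*pi_A + 1/16*pi_B + 5/16*pi_C + 1/16*pi_D + 5/16*pi_E
  pi_E = 1/16*pi_A + 1/16*pi_B + 1/8*pi_C + 3/16*pi_D + 1/4*pi_E
with normalization: pi_A + pi_B + pi_C + pi_D + pi_E = 1.

Using the first 4 balance equations plus normalization, the linear system A*pi = b is:
  [-7/16, 1/16, 1/8, 5/8, 1/8] . pi = 0
  [1/8, -5/8, 3/16, 1/16, 1/8] . pi = 0
  [3/16, 7/16, -3/4, 1/16, 3/16] . pi = 0
  [1/16, 1/16, 5/16, -15/16, 5/16] . pi = 0
  [1, 1, 1, 1, 1] . pi = 1

Solving yields:
  pi_A = 12313/36768
  pi_B = 6367/36768
  pi_C = 2081/9192
  pi_D = 341/2298
  pi_E = 359/3064

Verification (pi * P):
  12313/36768*9/16 + 6367/36768*1/16 + 2081/9192*1/8 + 341/2298*5/8 + 359/3064*1/8 = 12313/36768 = pi_A  (ok)
  12313/36768*1/8 + 6367/36768*3/8 + 2081/9192*3/16 + 341/2298*1/16 + 359/3064*1/8 = 6367/36768 = pi_B  (ok)
  12313/36768*3/16 + 6367/36768*7/16 + 2081/9192*1/4 + 341/2298*1/16 + 359/3064*3/16 = 2081/9192 = pi_C  (ok)
  12313/36768*1/16 + 6367/36768*1/16 + 2081/9192*5/16 + 341/2298*1/16 + 359/3064*5/16 = 341/2298 = pi_D  (ok)
  12313/36768*1/16 + 6367/36768*1/16 + 2081/9192*1/8 + 341/2298*3/16 + 359/3064*1/4 = 359/3064 = pi_E  (ok)

Answer: 12313/36768 6367/36768 2081/9192 341/2298 359/3064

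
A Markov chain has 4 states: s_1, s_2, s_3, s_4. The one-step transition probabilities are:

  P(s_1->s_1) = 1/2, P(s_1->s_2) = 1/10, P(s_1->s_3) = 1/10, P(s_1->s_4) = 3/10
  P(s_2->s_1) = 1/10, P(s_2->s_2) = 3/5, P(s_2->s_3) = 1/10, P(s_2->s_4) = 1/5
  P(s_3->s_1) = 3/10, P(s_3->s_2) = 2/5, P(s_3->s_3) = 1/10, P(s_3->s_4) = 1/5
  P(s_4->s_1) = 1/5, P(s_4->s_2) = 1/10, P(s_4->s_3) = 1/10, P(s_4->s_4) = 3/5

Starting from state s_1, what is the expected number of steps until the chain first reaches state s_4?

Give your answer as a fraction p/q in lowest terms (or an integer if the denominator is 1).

Answer: 125/33

Derivation:
Let h_i = expected steps to first reach s_4 from state i.
Boundary: h_s_4 = 0.
First-step equations for the other states:
  h_s_1 = 1 + 1/2*h_s_1 + 1/10*h_s_2 + 1/10*h_s_3 + 3/10*h_s_4
  h_s_2 = 1 + 1/10*h_s_1 + 3/5*h_s_2 + 1/10*h_s_3 + 1/5*h_s_4
  h_s_3 = 1 + 3/10*h_s_1 + 2/5*h_s_2 + 1/10*h_s_3 + 1/5*h_s_4

Substituting h_s_4 = 0 and rearranging gives the linear system (I - Q) h = 1:
  [1/2, -1/10, -1/10] . (h_s_1, h_s_2, h_s_3) = 1
  [-1/10, 2/5, -1/10] . (h_s_1, h_s_2, h_s_3) = 1
  [-3/10, -2/5, 9/10] . (h_s_1, h_s_2, h_s_3) = 1

Solving yields:
  h_s_1 = 125/33
  h_s_2 = 50/11
  h_s_3 = 145/33

Starting state is s_1, so the expected hitting time is h_s_1 = 125/33.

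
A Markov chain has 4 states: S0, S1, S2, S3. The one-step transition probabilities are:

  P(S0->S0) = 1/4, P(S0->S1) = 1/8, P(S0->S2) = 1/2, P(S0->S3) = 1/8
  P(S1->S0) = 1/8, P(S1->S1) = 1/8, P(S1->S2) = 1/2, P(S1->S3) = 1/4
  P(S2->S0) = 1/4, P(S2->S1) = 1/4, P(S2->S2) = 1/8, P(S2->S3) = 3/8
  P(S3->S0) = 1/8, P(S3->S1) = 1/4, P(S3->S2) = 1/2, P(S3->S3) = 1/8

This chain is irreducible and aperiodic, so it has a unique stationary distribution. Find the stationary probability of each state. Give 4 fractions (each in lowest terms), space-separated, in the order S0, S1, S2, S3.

The stationary distribution satisfies pi = pi * P, i.e.:
  pi_S0 = 1/4*pi_S0 + 1/8*pi_S1 + 1/4*pi_S2 + 1/8*pi_S3
  pi_S1 = 1/8*pi_S0 + 1/8*pi_S1 + 1/4*pi_S2 + 1/4*pi_S3
  pi_S2 = 1/2*pi_S0 + 1/2*pi_S1 + 1/8*pi_S2 + 1/2*pi_S3
  pi_S3 = 1/8*pi_S0 + 1/4*pi_S1 + 3/8*pi_S2 + 1/8*pi_S3
with normalization: pi_S0 + pi_S1 + pi_S2 + pi_S3 = 1.

Using the first 3 balance equations plus normalization, the linear system A*pi = b is:
  [-3/4, 1/8, 1/4, 1/8] . pi = 0
  [1/8, -7/8, 1/4, 1/4] . pi = 0
  [1/2, 1/2, -7/8, 1/2] . pi = 0
  [1, 1, 1, 1] . pi = 1

Solving yields:
  pi_S0 = 15/77
  pi_S1 = 139/693
  pi_S2 = 4/11
  pi_S3 = 167/693

Verification (pi * P):
  15/77*1/4 + 139/693*1/8 + 4/11*1/4 + 167/693*1/8 = 15/77 = pi_S0  (ok)
  15/77*1/8 + 139/693*1/8 + 4/11*1/4 + 167/693*1/4 = 139/693 = pi_S1  (ok)
  15/77*1/2 + 139/693*1/2 + 4/11*1/8 + 167/693*1/2 = 4/11 = pi_S2  (ok)
  15/77*1/8 + 139/693*1/4 + 4/11*3/8 + 167/693*1/8 = 167/693 = pi_S3  (ok)

Answer: 15/77 139/693 4/11 167/693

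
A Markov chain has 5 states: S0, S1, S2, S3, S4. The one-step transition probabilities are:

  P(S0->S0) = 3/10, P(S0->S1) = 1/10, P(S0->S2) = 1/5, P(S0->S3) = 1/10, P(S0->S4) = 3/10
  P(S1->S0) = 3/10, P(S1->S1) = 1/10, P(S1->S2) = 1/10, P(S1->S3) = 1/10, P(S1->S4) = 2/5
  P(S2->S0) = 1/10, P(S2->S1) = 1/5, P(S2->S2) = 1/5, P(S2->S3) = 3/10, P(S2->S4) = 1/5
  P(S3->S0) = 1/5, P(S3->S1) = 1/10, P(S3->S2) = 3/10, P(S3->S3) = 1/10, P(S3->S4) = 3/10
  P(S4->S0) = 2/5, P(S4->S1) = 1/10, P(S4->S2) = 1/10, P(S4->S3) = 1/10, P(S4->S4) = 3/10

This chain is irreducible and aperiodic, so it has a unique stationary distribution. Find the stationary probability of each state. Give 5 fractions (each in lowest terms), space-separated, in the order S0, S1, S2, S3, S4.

The stationary distribution satisfies pi = pi * P, i.e.:
  pi_S0 = 3/10*pi_S0 + 3/10*pi_S1 + 1/10*pi_S2 + 1/5*pi_S3 + 2/5*pi_S4
  pi_S1 = 1/10*pi_S0 + 1/10*pi_S1 + 1/5*pi_S2 + 1/10*pi_S3 + 1/10*pi_S4
  pi_S2 = 1/5*pi_S0 + 1/10*pi_S1 + 1/5*pi_S2 + 3/10*pi_S3 + 1/10*pi_S4
  pi_S3 = 1/10*pi_S0 + 1/10*pi_S1 + 3/10*pi_S2 + 1/10*pi_S3 + 1/10*pi_S4
  pi_S4 = 3/10*pi_S0 + 2/5*pi_S1 + 1/5*pi_S2 + 3/10*pi_S3 + 3/10*pi_S4
with normalization: pi_S0 + pi_S1 + pi_S2 + pi_S3 + pi_S4 = 1.

Using the first 4 balance equations plus normalization, the linear system A*pi = b is:
  [-7/10, 3/10, 1/10, 1/5, 2/5] . pi = 0
  [1/10, -9/10, 1/5, 1/10, 1/10] . pi = 0
  [1/5, 1/10, -4/5, 3/10, 1/10] . pi = 0
  [1/10, 1/10, 3/10, -9/10, 1/10] . pi = 0
  [1, 1, 1, 1, 1] . pi = 1

Solving yields:
  pi_S0 = 1381/4905
  pi_S1 = 115/981
  pi_S2 = 169/981
  pi_S3 = 1319/9810
  pi_S4 = 321/1090

Verification (pi * P):
  1381/4905*3/10 + 115/981*3/10 + 169/981*1/10 + 1319/9810*1/5 + 321/1090*2/5 = 1381/4905 = pi_S0  (ok)
  1381/4905*1/10 + 115/981*1/10 + 169/981*1/5 + 1319/9810*1/10 + 321/1090*1/10 = 115/981 = pi_S1  (ok)
  1381/4905*1/5 + 115/981*1/10 + 169/981*1/5 + 1319/9810*3/10 + 321/1090*1/10 = 169/981 = pi_S2  (ok)
  1381/4905*1/10 + 115/981*1/10 + 169/981*3/10 + 1319/9810*1/10 + 321/1090*1/10 = 1319/9810 = pi_S3  (ok)
  1381/4905*3/10 + 115/981*2/5 + 169/981*1/5 + 1319/9810*3/10 + 321/1090*3/10 = 321/1090 = pi_S4  (ok)

Answer: 1381/4905 115/981 169/981 1319/9810 321/1090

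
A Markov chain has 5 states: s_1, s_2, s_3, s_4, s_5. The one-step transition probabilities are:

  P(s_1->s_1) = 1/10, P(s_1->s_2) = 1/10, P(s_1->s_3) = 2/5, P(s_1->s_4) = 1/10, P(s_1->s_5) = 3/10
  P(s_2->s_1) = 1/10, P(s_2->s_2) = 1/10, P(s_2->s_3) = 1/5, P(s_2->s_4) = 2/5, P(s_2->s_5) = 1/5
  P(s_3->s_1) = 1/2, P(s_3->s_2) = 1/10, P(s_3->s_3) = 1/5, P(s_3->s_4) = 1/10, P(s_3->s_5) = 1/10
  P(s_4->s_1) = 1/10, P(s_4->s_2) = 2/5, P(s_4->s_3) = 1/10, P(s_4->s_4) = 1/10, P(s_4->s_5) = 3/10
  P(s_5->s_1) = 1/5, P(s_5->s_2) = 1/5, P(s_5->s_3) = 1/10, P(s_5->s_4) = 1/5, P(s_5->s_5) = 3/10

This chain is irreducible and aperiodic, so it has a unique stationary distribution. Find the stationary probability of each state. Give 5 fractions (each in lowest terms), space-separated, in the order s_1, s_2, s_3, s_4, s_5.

The stationary distribution satisfies pi = pi * P, i.e.:
  pi_s_1 = 1/10*pi_s_1 + 1/10*pi_s_2 + 1/2*pi_s_3 + 1/10*pi_s_4 + 1/5*pi_s_5
  pi_s_2 = 1/10*pi_s_1 + 1/10*pi_s_2 + 1/10*pi_s_3 + 2/5*pi_s_4 + 1/5*pi_s_5
  pi_s_3 = 2/5*pi_s_1 + 1/5*pi_s_2 + 1/5*pi_s_3 + 1/10*pi_s_4 + 1/10*pi_s_5
  pi_s_4 = 1/10*pi_s_1 + 2/5*pi_s_2 + 1/10*pi_s_3 + 1/10*pi_s_4 + 1/5*pi_s_5
  pi_s_5 = 3/10*pi_s_1 + 1/5*pi_s_2 + 1/10*pi_s_3 + 3/10*pi_s_4 + 3/10*pi_s_5
with normalization: pi_s_1 + pi_s_2 + pi_s_3 + pi_s_4 + pi_s_5 = 1.

Using the first 4 balance equations plus normalization, the linear system A*pi = b is:
  [-9/10, 1/10, 1/2, 1/10, 1/5] . pi = 0
  [1/10, -9/10, 1/10, 2/5, 1/5] . pi = 0
  [2/5, 1/5, -4/5, 1/10, 1/10] . pi = 0
  [1/10, 2/5, 1/10, -9/10, 1/5] . pi = 0
  [1, 1, 1, 1, 1] . pi = 1

Solving yields:
  pi_s_1 = 163/800
  pi_s_2 = 71/400
  pi_s_3 = 159/800
  pi_s_4 = 71/400
  pi_s_5 = 97/400

Verification (pi * P):
  163/800*1/10 + 71/400*1/10 + 159/800*1/2 + 71/400*1/10 + 97/400*1/5 = 163/800 = pi_s_1  (ok)
  163/800*1/10 + 71/400*1/10 + 159/800*1/10 + 71/400*2/5 + 97/400*1/5 = 71/400 = pi_s_2  (ok)
  163/800*2/5 + 71/400*1/5 + 159/800*1/5 + 71/400*1/10 + 97/400*1/10 = 159/800 = pi_s_3  (ok)
  163/800*1/10 + 71/400*2/5 + 159/800*1/10 + 71/400*1/10 + 97/400*1/5 = 71/400 = pi_s_4  (ok)
  163/800*3/10 + 71/400*1/5 + 159/800*1/10 + 71/400*3/10 + 97/400*3/10 = 97/400 = pi_s_5  (ok)

Answer: 163/800 71/400 159/800 71/400 97/400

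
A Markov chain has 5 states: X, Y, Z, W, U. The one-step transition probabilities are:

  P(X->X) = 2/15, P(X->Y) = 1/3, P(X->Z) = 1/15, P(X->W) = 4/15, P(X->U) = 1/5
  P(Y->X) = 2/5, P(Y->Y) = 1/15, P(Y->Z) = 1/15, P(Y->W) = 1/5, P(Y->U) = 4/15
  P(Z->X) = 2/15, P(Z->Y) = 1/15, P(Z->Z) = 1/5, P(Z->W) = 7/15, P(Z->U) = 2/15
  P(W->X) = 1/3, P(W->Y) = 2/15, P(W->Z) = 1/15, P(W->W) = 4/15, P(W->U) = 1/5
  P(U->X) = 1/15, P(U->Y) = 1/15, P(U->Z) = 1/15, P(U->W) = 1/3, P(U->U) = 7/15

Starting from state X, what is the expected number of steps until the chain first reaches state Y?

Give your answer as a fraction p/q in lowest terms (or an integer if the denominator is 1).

Let h_i = expected steps to first reach Y from state i.
Boundary: h_Y = 0.
First-step equations for the other states:
  h_X = 1 + 2/15*h_X + 1/3*h_Y + 1/15*h_Z + 4/15*h_W + 1/5*h_U
  h_Z = 1 + 2/15*h_X + 1/15*h_Y + 1/5*h_Z + 7/15*h_W + 2/15*h_U
  h_W = 1 + 1/3*h_X + 2/15*h_Y + 1/15*h_Z + 4/15*h_W + 1/5*h_U
  h_U = 1 + 1/15*h_X + 1/15*h_Y + 1/15*h_Z + 1/3*h_W + 7/15*h_U

Substituting h_Y = 0 and rearranging gives the linear system (I - Q) h = 1:
  [13/15, -1/15, -4/15, -1/5] . (h_X, h_Z, h_W, h_U) = 1
  [-2/15, 4/5, -7/15, -2/15] . (h_X, h_Z, h_W, h_U) = 1
  [-1/3, -1/15, 11/15, -1/5] . (h_X, h_Z, h_W, h_U) = 1
  [-1/15, -1/15, -1/3, 8/15] . (h_X, h_Z, h_W, h_U) = 1

Solving yields:
  h_X = 10725/1952
  h_Z = 14205/1952
  h_W = 6435/976
  h_U = 3705/488

Starting state is X, so the expected hitting time is h_X = 10725/1952.

Answer: 10725/1952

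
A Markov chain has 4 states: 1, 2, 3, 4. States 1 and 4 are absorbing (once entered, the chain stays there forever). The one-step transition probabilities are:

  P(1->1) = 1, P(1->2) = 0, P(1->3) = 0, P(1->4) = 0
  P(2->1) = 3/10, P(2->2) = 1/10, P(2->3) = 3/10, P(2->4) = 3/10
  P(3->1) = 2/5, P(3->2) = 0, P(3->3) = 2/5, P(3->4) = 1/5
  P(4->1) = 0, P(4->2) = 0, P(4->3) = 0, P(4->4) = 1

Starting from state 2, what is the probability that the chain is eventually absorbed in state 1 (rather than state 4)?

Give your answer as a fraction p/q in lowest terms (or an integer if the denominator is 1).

Let a_i = P(absorbed in 1 | start in state i).
Boundary conditions: a_1 = 1, a_4 = 0.
For each transient state i, a_i = sum_j P(i->j) * a_j:
  a_2 = 3/10*a_1 + 1/10*a_2 + 3/10*a_3 + 3/10*a_4
  a_3 = 2/5*a_1 + 0*a_2 + 2/5*a_3 + 1/5*a_4

Substituting a_1 = 1 and a_4 = 0, rearrange to (I - Q) a = r where r[i] = P(i -> 1):
  [9/10, -3/10] . (a_2, a_3) = 3/10
  [0, 3/5] . (a_2, a_3) = 2/5

Solving yields:
  a_2 = 5/9
  a_3 = 2/3

Starting state is 2, so the absorption probability is a_2 = 5/9.

Answer: 5/9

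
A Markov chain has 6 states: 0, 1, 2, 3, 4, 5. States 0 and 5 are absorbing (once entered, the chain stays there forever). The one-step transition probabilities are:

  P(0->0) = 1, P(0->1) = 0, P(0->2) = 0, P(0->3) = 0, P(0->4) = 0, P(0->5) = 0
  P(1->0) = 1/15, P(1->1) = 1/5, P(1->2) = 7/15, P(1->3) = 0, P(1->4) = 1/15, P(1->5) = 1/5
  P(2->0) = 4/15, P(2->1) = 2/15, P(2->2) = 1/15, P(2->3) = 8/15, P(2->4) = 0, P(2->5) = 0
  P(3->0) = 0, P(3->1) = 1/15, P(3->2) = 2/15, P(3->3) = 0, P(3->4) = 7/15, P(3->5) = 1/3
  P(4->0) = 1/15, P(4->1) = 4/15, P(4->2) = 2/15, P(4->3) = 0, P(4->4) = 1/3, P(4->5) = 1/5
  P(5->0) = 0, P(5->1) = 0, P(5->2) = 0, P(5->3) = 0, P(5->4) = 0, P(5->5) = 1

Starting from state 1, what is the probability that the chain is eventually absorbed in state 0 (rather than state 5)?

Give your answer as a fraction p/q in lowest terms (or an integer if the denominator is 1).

Answer: 481/1204

Derivation:
Let a_i = P(absorbed in 0 | start in state i).
Boundary conditions: a_0 = 1, a_5 = 0.
For each transient state i, a_i = sum_j P(i->j) * a_j:
  a_1 = 1/15*a_0 + 1/5*a_1 + 7/15*a_2 + 0*a_3 + 1/15*a_4 + 1/5*a_5
  a_2 = 4/15*a_0 + 2/15*a_1 + 1/15*a_2 + 8/15*a_3 + 0*a_4 + 0*a_5
  a_3 = 0*a_0 + 1/15*a_1 + 2/15*a_2 + 0*a_3 + 7/15*a_4 + 1/3*a_5
  a_4 = 1/15*a_0 + 4/15*a_1 + 2/15*a_2 + 0*a_3 + 1/3*a_4 + 1/5*a_5

Substituting a_0 = 1 and a_5 = 0, rearrange to (I - Q) a = r where r[i] = P(i -> 0):
  [4/5, -7/15, 0, -1/15] . (a_1, a_2, a_3, a_4) = 1/15
  [-2/15, 14/15, -8/15, 0] . (a_1, a_2, a_3, a_4) = 4/15
  [-1/15, -2/15, 1, -7/15] . (a_1, a_2, a_3, a_4) = 0
  [-4/15, -2/15, 0, 2/3] . (a_1, a_2, a_3, a_4) = 1/15

Solving yields:
  a_1 = 481/1204
  a_2 = 591/1204
  a_3 = 78/301
  a_4 = 431/1204

Starting state is 1, so the absorption probability is a_1 = 481/1204.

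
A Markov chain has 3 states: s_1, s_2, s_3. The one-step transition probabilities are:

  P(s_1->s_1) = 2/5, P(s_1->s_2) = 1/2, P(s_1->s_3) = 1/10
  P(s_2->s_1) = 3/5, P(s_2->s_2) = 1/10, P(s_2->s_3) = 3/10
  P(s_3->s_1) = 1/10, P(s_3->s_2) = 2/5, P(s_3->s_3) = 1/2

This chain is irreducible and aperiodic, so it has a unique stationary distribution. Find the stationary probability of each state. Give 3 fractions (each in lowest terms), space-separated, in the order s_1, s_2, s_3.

Answer: 33/86 29/86 12/43

Derivation:
The stationary distribution satisfies pi = pi * P, i.e.:
  pi_s_1 = 2/5*pi_s_1 + 3/5*pi_s_2 + 1/10*pi_s_3
  pi_s_2 = 1/2*pi_s_1 + 1/10*pi_s_2 + 2/5*pi_s_3
  pi_s_3 = 1/10*pi_s_1 + 3/10*pi_s_2 + 1/2*pi_s_3
with normalization: pi_s_1 + pi_s_2 + pi_s_3 = 1.

Using the first 2 balance equations plus normalization, the linear system A*pi = b is:
  [-3/5, 3/5, 1/10] . pi = 0
  [1/2, -9/10, 2/5] . pi = 0
  [1, 1, 1] . pi = 1

Solving yields:
  pi_s_1 = 33/86
  pi_s_2 = 29/86
  pi_s_3 = 12/43

Verification (pi * P):
  33/86*2/5 + 29/86*3/5 + 12/43*1/10 = 33/86 = pi_s_1  (ok)
  33/86*1/2 + 29/86*1/10 + 12/43*2/5 = 29/86 = pi_s_2  (ok)
  33/86*1/10 + 29/86*3/10 + 12/43*1/2 = 12/43 = pi_s_3  (ok)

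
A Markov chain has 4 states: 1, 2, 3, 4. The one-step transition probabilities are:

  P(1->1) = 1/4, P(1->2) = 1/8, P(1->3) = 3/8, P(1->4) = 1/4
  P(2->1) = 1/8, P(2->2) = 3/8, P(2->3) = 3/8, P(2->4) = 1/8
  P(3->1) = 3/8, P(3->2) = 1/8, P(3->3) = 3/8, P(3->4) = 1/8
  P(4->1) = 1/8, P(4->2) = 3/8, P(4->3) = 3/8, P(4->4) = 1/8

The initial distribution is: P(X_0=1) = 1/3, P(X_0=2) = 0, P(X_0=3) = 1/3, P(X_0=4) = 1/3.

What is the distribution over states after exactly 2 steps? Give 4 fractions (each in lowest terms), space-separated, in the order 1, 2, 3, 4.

Answer: 1/4 7/32 3/8 5/32

Derivation:
Propagating the distribution step by step (d_{t+1} = d_t * P):
d_0 = (1=1/3, 2=0, 3=1/3, 4=1/3)
  d_1[1] = 1/3*1/4 + 0*1/8 + 1/3*3/8 + 1/3*1/8 = 1/4
  d_1[2] = 1/3*1/8 + 0*3/8 + 1/3*1/8 + 1/3*3/8 = 5/24
  d_1[3] = 1/3*3/8 + 0*3/8 + 1/3*3/8 + 1/3*3/8 = 3/8
  d_1[4] = 1/3*1/4 + 0*1/8 + 1/3*1/8 + 1/3*1/8 = 1/6
d_1 = (1=1/4, 2=5/24, 3=3/8, 4=1/6)
  d_2[1] = 1/4*1/4 + 5/24*1/8 + 3/8*3/8 + 1/6*1/8 = 1/4
  d_2[2] = 1/4*1/8 + 5/24*3/8 + 3/8*1/8 + 1/6*3/8 = 7/32
  d_2[3] = 1/4*3/8 + 5/24*3/8 + 3/8*3/8 + 1/6*3/8 = 3/8
  d_2[4] = 1/4*1/4 + 5/24*1/8 + 3/8*1/8 + 1/6*1/8 = 5/32
d_2 = (1=1/4, 2=7/32, 3=3/8, 4=5/32)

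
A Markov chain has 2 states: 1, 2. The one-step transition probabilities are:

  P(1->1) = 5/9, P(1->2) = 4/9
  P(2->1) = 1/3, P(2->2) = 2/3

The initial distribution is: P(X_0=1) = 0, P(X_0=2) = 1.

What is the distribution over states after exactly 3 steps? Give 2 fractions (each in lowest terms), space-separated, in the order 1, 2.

Answer: 103/243 140/243

Derivation:
Propagating the distribution step by step (d_{t+1} = d_t * P):
d_0 = (1=0, 2=1)
  d_1[1] = 0*5/9 + 1*1/3 = 1/3
  d_1[2] = 0*4/9 + 1*2/3 = 2/3
d_1 = (1=1/3, 2=2/3)
  d_2[1] = 1/3*5/9 + 2/3*1/3 = 11/27
  d_2[2] = 1/3*4/9 + 2/3*2/3 = 16/27
d_2 = (1=11/27, 2=16/27)
  d_3[1] = 11/27*5/9 + 16/27*1/3 = 103/243
  d_3[2] = 11/27*4/9 + 16/27*2/3 = 140/243
d_3 = (1=103/243, 2=140/243)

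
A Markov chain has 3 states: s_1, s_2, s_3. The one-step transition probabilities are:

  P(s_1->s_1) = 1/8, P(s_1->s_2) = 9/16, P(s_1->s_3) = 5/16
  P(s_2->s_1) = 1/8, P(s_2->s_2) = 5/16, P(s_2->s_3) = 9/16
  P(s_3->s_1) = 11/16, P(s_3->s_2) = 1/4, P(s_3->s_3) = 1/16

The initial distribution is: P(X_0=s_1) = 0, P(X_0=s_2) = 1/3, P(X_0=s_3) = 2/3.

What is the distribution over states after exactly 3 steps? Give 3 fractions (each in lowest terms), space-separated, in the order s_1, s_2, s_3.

Propagating the distribution step by step (d_{t+1} = d_t * P):
d_0 = (s_1=0, s_2=1/3, s_3=2/3)
  d_1[s_1] = 0*1/8 + 1/3*1/8 + 2/3*11/16 = 1/2
  d_1[s_2] = 0*9/16 + 1/3*5/16 + 2/3*1/4 = 13/48
  d_1[s_3] = 0*5/16 + 1/3*9/16 + 2/3*1/16 = 11/48
d_1 = (s_1=1/2, s_2=13/48, s_3=11/48)
  d_2[s_1] = 1/2*1/8 + 13/48*1/8 + 11/48*11/16 = 65/256
  d_2[s_2] = 1/2*9/16 + 13/48*5/16 + 11/48*1/4 = 325/768
  d_2[s_3] = 1/2*5/16 + 13/48*9/16 + 11/48*1/16 = 31/96
d_2 = (s_1=65/256, s_2=325/768, s_3=31/96)
  d_3[s_1] = 65/256*1/8 + 325/768*1/8 + 31/96*11/16 = 157/512
  d_3[s_2] = 65/256*9/16 + 325/768*5/16 + 31/96*1/4 = 1093/3072
  d_3[s_3] = 65/256*5/16 + 325/768*9/16 + 31/96*1/16 = 1037/3072
d_3 = (s_1=157/512, s_2=1093/3072, s_3=1037/3072)

Answer: 157/512 1093/3072 1037/3072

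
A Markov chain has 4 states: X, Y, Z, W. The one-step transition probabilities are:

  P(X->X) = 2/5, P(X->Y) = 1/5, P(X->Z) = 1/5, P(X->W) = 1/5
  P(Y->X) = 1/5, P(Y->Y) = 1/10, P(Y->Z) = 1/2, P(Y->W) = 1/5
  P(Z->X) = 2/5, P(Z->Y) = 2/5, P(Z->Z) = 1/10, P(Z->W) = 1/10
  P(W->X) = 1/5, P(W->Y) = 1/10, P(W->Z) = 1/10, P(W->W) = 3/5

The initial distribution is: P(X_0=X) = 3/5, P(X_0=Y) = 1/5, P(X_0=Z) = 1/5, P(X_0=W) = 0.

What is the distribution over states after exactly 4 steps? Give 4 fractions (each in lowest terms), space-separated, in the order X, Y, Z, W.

Answer: 381/1250 2443/12500 658/3125 723/2500

Derivation:
Propagating the distribution step by step (d_{t+1} = d_t * P):
d_0 = (X=3/5, Y=1/5, Z=1/5, W=0)
  d_1[X] = 3/5*2/5 + 1/5*1/5 + 1/5*2/5 + 0*1/5 = 9/25
  d_1[Y] = 3/5*1/5 + 1/5*1/10 + 1/5*2/5 + 0*1/10 = 11/50
  d_1[Z] = 3/5*1/5 + 1/5*1/2 + 1/5*1/10 + 0*1/10 = 6/25
  d_1[W] = 3/5*1/5 + 1/5*1/5 + 1/5*1/10 + 0*3/5 = 9/50
d_1 = (X=9/25, Y=11/50, Z=6/25, W=9/50)
  d_2[X] = 9/25*2/5 + 11/50*1/5 + 6/25*2/5 + 9/50*1/5 = 8/25
  d_2[Y] = 9/25*1/5 + 11/50*1/10 + 6/25*2/5 + 9/50*1/10 = 26/125
  d_2[Z] = 9/25*1/5 + 11/50*1/2 + 6/25*1/10 + 9/50*1/10 = 28/125
  d_2[W] = 9/25*1/5 + 11/50*1/5 + 6/25*1/10 + 9/50*3/5 = 31/125
d_2 = (X=8/25, Y=26/125, Z=28/125, W=31/125)
  d_3[X] = 8/25*2/5 + 26/125*1/5 + 28/125*2/5 + 31/125*1/5 = 193/625
  d_3[Y] = 8/25*1/5 + 26/125*1/10 + 28/125*2/5 + 31/125*1/10 = 249/1250
  d_3[Z] = 8/25*1/5 + 26/125*1/2 + 28/125*1/10 + 31/125*1/10 = 269/1250
  d_3[W] = 8/25*1/5 + 26/125*1/5 + 28/125*1/10 + 31/125*3/5 = 173/625
d_3 = (X=193/625, Y=249/1250, Z=269/1250, W=173/625)
  d_4[X] = 193/625*2/5 + 249/1250*1/5 + 269/1250*2/5 + 173/625*1/5 = 381/1250
  d_4[Y] = 193/625*1/5 + 249/1250*1/10 + 269/1250*2/5 + 173/625*1/10 = 2443/12500
  d_4[Z] = 193/625*1/5 + 249/1250*1/2 + 269/1250*1/10 + 173/625*1/10 = 658/3125
  d_4[W] = 193/625*1/5 + 249/1250*1/5 + 269/1250*1/10 + 173/625*3/5 = 723/2500
d_4 = (X=381/1250, Y=2443/12500, Z=658/3125, W=723/2500)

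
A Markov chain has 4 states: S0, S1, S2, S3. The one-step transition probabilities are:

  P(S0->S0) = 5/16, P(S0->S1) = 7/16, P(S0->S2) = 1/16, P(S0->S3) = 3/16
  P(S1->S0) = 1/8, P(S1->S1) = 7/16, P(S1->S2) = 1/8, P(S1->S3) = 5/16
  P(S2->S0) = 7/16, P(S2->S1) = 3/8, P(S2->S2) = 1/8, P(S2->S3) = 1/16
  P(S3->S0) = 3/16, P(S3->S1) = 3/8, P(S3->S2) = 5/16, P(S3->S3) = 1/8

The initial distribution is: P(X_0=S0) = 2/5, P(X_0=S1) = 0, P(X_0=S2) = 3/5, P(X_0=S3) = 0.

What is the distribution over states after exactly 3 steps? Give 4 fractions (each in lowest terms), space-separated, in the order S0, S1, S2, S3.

Propagating the distribution step by step (d_{t+1} = d_t * P):
d_0 = (S0=2/5, S1=0, S2=3/5, S3=0)
  d_1[S0] = 2/5*5/16 + 0*1/8 + 3/5*7/16 + 0*3/16 = 31/80
  d_1[S1] = 2/5*7/16 + 0*7/16 + 3/5*3/8 + 0*3/8 = 2/5
  d_1[S2] = 2/5*1/16 + 0*1/8 + 3/5*1/8 + 0*5/16 = 1/10
  d_1[S3] = 2/5*3/16 + 0*5/16 + 3/5*1/16 + 0*1/8 = 9/80
d_1 = (S0=31/80, S1=2/5, S2=1/10, S3=9/80)
  d_2[S0] = 31/80*5/16 + 2/5*1/8 + 1/10*7/16 + 9/80*3/16 = 151/640
  d_2[S1] = 31/80*7/16 + 2/5*7/16 + 1/10*3/8 + 9/80*3/8 = 543/1280
  d_2[S2] = 31/80*1/16 + 2/5*1/8 + 1/10*1/8 + 9/80*5/16 = 39/320
  d_2[S3] = 31/80*3/16 + 2/5*5/16 + 1/10*1/16 + 9/80*1/8 = 279/1280
d_2 = (S0=151/640, S1=543/1280, S2=39/320, S3=279/1280)
  d_3[S0] = 151/640*5/16 + 543/1280*1/8 + 39/320*7/16 + 279/1280*3/16 = 905/4096
  d_3[S1] = 151/640*7/16 + 543/1280*7/16 + 39/320*3/8 + 279/1280*3/8 = 1705/4096
  d_3[S2] = 151/640*1/16 + 543/1280*1/8 + 39/320*1/8 + 279/1280*5/16 = 619/4096
  d_3[S3] = 151/640*3/16 + 543/1280*5/16 + 39/320*1/16 + 279/1280*1/8 = 867/4096
d_3 = (S0=905/4096, S1=1705/4096, S2=619/4096, S3=867/4096)

Answer: 905/4096 1705/4096 619/4096 867/4096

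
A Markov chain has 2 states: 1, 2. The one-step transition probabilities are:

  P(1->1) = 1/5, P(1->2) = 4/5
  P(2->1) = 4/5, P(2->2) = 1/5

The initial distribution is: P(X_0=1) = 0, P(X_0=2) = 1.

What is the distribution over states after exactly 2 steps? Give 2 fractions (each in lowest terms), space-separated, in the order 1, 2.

Propagating the distribution step by step (d_{t+1} = d_t * P):
d_0 = (1=0, 2=1)
  d_1[1] = 0*1/5 + 1*4/5 = 4/5
  d_1[2] = 0*4/5 + 1*1/5 = 1/5
d_1 = (1=4/5, 2=1/5)
  d_2[1] = 4/5*1/5 + 1/5*4/5 = 8/25
  d_2[2] = 4/5*4/5 + 1/5*1/5 = 17/25
d_2 = (1=8/25, 2=17/25)

Answer: 8/25 17/25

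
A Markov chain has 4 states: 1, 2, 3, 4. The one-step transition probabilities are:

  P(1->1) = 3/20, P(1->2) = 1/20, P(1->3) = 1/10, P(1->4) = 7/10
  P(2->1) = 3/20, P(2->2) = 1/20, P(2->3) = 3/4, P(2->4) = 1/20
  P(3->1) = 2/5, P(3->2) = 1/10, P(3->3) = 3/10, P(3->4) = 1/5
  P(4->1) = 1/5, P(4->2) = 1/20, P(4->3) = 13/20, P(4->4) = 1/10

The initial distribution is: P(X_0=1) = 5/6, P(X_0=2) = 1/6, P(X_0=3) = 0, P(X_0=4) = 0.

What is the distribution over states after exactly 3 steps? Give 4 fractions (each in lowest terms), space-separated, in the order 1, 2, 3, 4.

Answer: 913/3200 3599/48000 16981/48000 183/640

Derivation:
Propagating the distribution step by step (d_{t+1} = d_t * P):
d_0 = (1=5/6, 2=1/6, 3=0, 4=0)
  d_1[1] = 5/6*3/20 + 1/6*3/20 + 0*2/5 + 0*1/5 = 3/20
  d_1[2] = 5/6*1/20 + 1/6*1/20 + 0*1/10 + 0*1/20 = 1/20
  d_1[3] = 5/6*1/10 + 1/6*3/4 + 0*3/10 + 0*13/20 = 5/24
  d_1[4] = 5/6*7/10 + 1/6*1/20 + 0*1/5 + 0*1/10 = 71/120
d_1 = (1=3/20, 2=1/20, 3=5/24, 4=71/120)
  d_2[1] = 3/20*3/20 + 1/20*3/20 + 5/24*2/5 + 71/120*1/5 = 139/600
  d_2[2] = 3/20*1/20 + 1/20*1/20 + 5/24*1/10 + 71/120*1/20 = 29/480
  d_2[3] = 3/20*1/10 + 1/20*3/4 + 5/24*3/10 + 71/120*13/20 = 1199/2400
  d_2[4] = 3/20*7/10 + 1/20*1/20 + 5/24*1/5 + 71/120*1/10 = 5/24
d_2 = (1=139/600, 2=29/480, 3=1199/2400, 4=5/24)
  d_3[1] = 139/600*3/20 + 29/480*3/20 + 1199/2400*2/5 + 5/24*1/5 = 913/3200
  d_3[2] = 139/600*1/20 + 29/480*1/20 + 1199/2400*1/10 + 5/24*1/20 = 3599/48000
  d_3[3] = 139/600*1/10 + 29/480*3/4 + 1199/2400*3/10 + 5/24*13/20 = 16981/48000
  d_3[4] = 139/600*7/10 + 29/480*1/20 + 1199/2400*1/5 + 5/24*1/10 = 183/640
d_3 = (1=913/3200, 2=3599/48000, 3=16981/48000, 4=183/640)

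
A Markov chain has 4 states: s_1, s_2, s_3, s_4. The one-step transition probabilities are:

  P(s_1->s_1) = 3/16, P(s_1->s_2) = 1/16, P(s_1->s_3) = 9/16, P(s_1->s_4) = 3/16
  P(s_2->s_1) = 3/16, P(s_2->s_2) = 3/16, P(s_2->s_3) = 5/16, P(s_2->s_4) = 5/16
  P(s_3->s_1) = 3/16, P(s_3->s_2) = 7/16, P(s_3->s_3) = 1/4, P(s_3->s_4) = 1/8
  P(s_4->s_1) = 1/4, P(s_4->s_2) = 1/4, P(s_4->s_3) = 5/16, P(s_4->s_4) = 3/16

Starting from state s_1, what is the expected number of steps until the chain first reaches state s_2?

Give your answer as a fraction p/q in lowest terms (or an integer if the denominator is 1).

Answer: 2656/643

Derivation:
Let h_i = expected steps to first reach s_2 from state i.
Boundary: h_s_2 = 0.
First-step equations for the other states:
  h_s_1 = 1 + 3/16*h_s_1 + 1/16*h_s_2 + 9/16*h_s_3 + 3/16*h_s_4
  h_s_3 = 1 + 3/16*h_s_1 + 7/16*h_s_2 + 1/4*h_s_3 + 1/8*h_s_4
  h_s_4 = 1 + 1/4*h_s_1 + 1/4*h_s_2 + 5/16*h_s_3 + 3/16*h_s_4

Substituting h_s_2 = 0 and rearranging gives the linear system (I - Q) h = 1:
  [13/16, -9/16, -3/16] . (h_s_1, h_s_3, h_s_4) = 1
  [-3/16, 3/4, -1/8] . (h_s_1, h_s_3, h_s_4) = 1
  [-1/4, -5/16, 13/16] . (h_s_1, h_s_3, h_s_4) = 1

Solving yields:
  h_s_1 = 2656/643
  h_s_3 = 1912/643
  h_s_4 = 2344/643

Starting state is s_1, so the expected hitting time is h_s_1 = 2656/643.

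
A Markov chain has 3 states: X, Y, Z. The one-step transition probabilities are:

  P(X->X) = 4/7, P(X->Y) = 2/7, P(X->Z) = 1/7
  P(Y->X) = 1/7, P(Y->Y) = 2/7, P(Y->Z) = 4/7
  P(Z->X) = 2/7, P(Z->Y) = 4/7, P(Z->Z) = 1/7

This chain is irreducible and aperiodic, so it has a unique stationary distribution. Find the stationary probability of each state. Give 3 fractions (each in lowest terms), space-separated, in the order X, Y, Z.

The stationary distribution satisfies pi = pi * P, i.e.:
  pi_X = 4/7*pi_X + 1/7*pi_Y + 2/7*pi_Z
  pi_Y = 2/7*pi_X + 2/7*pi_Y + 4/7*pi_Z
  pi_Z = 1/7*pi_X + 4/7*pi_Y + 1/7*pi_Z
with normalization: pi_X + pi_Y + pi_Z = 1.

Using the first 2 balance equations plus normalization, the linear system A*pi = b is:
  [-3/7, 1/7, 2/7] . pi = 0
  [2/7, -5/7, 4/7] . pi = 0
  [1, 1, 1] . pi = 1

Solving yields:
  pi_X = 14/43
  pi_Y = 16/43
  pi_Z = 13/43

Verification (pi * P):
  14/43*4/7 + 16/43*1/7 + 13/43*2/7 = 14/43 = pi_X  (ok)
  14/43*2/7 + 16/43*2/7 + 13/43*4/7 = 16/43 = pi_Y  (ok)
  14/43*1/7 + 16/43*4/7 + 13/43*1/7 = 13/43 = pi_Z  (ok)

Answer: 14/43 16/43 13/43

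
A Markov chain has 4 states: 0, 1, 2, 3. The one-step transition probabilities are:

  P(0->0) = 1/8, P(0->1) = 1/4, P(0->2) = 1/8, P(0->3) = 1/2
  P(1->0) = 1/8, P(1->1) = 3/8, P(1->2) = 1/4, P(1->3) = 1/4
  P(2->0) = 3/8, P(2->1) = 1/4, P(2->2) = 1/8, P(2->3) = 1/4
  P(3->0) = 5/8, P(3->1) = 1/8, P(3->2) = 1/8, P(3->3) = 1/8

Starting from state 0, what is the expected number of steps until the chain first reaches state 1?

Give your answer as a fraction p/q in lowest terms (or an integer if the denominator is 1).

Answer: 352/73

Derivation:
Let h_i = expected steps to first reach 1 from state i.
Boundary: h_1 = 0.
First-step equations for the other states:
  h_0 = 1 + 1/8*h_0 + 1/4*h_1 + 1/8*h_2 + 1/2*h_3
  h_2 = 1 + 3/8*h_0 + 1/4*h_1 + 1/8*h_2 + 1/4*h_3
  h_3 = 1 + 5/8*h_0 + 1/8*h_1 + 1/8*h_2 + 1/8*h_3

Substituting h_1 = 0 and rearranging gives the linear system (I - Q) h = 1:
  [7/8, -1/8, -1/2] . (h_0, h_2, h_3) = 1
  [-3/8, 7/8, -1/4] . (h_0, h_2, h_3) = 1
  [-5/8, -1/8, 7/8] . (h_0, h_2, h_3) = 1

Solving yields:
  h_0 = 352/73
  h_2 = 344/73
  h_3 = 384/73

Starting state is 0, so the expected hitting time is h_0 = 352/73.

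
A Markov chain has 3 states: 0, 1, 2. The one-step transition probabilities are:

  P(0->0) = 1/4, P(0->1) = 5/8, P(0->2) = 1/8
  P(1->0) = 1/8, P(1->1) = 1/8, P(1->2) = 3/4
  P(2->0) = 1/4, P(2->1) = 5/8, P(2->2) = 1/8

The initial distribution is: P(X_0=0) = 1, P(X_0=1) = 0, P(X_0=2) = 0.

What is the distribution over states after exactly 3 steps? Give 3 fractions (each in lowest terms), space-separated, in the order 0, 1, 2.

Propagating the distribution step by step (d_{t+1} = d_t * P):
d_0 = (0=1, 1=0, 2=0)
  d_1[0] = 1*1/4 + 0*1/8 + 0*1/4 = 1/4
  d_1[1] = 1*5/8 + 0*1/8 + 0*5/8 = 5/8
  d_1[2] = 1*1/8 + 0*3/4 + 0*1/8 = 1/8
d_1 = (0=1/4, 1=5/8, 2=1/8)
  d_2[0] = 1/4*1/4 + 5/8*1/8 + 1/8*1/4 = 11/64
  d_2[1] = 1/4*5/8 + 5/8*1/8 + 1/8*5/8 = 5/16
  d_2[2] = 1/4*1/8 + 5/8*3/4 + 1/8*1/8 = 33/64
d_2 = (0=11/64, 1=5/16, 2=33/64)
  d_3[0] = 11/64*1/4 + 5/16*1/8 + 33/64*1/4 = 27/128
  d_3[1] = 11/64*5/8 + 5/16*1/8 + 33/64*5/8 = 15/32
  d_3[2] = 11/64*1/8 + 5/16*3/4 + 33/64*1/8 = 41/128
d_3 = (0=27/128, 1=15/32, 2=41/128)

Answer: 27/128 15/32 41/128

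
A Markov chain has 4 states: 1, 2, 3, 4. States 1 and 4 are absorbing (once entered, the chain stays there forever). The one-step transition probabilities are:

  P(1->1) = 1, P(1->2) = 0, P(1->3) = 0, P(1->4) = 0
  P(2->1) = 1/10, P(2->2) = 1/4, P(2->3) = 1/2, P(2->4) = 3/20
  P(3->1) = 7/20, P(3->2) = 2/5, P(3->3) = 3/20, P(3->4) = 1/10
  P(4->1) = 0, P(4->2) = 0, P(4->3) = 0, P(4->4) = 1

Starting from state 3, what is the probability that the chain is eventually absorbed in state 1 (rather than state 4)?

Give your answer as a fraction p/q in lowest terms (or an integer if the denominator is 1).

Let a_i = P(absorbed in 1 | start in state i).
Boundary conditions: a_1 = 1, a_4 = 0.
For each transient state i, a_i = sum_j P(i->j) * a_j:
  a_2 = 1/10*a_1 + 1/4*a_2 + 1/2*a_3 + 3/20*a_4
  a_3 = 7/20*a_1 + 2/5*a_2 + 3/20*a_3 + 1/10*a_4

Substituting a_1 = 1 and a_4 = 0, rearrange to (I - Q) a = r where r[i] = P(i -> 1):
  [3/4, -1/2] . (a_2, a_3) = 1/10
  [-2/5, 17/20] . (a_2, a_3) = 7/20

Solving yields:
  a_2 = 104/175
  a_3 = 121/175

Starting state is 3, so the absorption probability is a_3 = 121/175.

Answer: 121/175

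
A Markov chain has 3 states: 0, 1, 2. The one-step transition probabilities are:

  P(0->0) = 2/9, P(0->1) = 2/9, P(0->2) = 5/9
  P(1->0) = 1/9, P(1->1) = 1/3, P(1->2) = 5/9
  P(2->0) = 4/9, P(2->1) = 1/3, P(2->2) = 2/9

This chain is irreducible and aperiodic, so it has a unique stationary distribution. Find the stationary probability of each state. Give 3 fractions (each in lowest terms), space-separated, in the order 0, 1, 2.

Answer: 9/32 29/96 5/12

Derivation:
The stationary distribution satisfies pi = pi * P, i.e.:
  pi_0 = 2/9*pi_0 + 1/9*pi_1 + 4/9*pi_2
  pi_1 = 2/9*pi_0 + 1/3*pi_1 + 1/3*pi_2
  pi_2 = 5/9*pi_0 + 5/9*pi_1 + 2/9*pi_2
with normalization: pi_0 + pi_1 + pi_2 = 1.

Using the first 2 balance equations plus normalization, the linear system A*pi = b is:
  [-7/9, 1/9, 4/9] . pi = 0
  [2/9, -2/3, 1/3] . pi = 0
  [1, 1, 1] . pi = 1

Solving yields:
  pi_0 = 9/32
  pi_1 = 29/96
  pi_2 = 5/12

Verification (pi * P):
  9/32*2/9 + 29/96*1/9 + 5/12*4/9 = 9/32 = pi_0  (ok)
  9/32*2/9 + 29/96*1/3 + 5/12*1/3 = 29/96 = pi_1  (ok)
  9/32*5/9 + 29/96*5/9 + 5/12*2/9 = 5/12 = pi_2  (ok)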